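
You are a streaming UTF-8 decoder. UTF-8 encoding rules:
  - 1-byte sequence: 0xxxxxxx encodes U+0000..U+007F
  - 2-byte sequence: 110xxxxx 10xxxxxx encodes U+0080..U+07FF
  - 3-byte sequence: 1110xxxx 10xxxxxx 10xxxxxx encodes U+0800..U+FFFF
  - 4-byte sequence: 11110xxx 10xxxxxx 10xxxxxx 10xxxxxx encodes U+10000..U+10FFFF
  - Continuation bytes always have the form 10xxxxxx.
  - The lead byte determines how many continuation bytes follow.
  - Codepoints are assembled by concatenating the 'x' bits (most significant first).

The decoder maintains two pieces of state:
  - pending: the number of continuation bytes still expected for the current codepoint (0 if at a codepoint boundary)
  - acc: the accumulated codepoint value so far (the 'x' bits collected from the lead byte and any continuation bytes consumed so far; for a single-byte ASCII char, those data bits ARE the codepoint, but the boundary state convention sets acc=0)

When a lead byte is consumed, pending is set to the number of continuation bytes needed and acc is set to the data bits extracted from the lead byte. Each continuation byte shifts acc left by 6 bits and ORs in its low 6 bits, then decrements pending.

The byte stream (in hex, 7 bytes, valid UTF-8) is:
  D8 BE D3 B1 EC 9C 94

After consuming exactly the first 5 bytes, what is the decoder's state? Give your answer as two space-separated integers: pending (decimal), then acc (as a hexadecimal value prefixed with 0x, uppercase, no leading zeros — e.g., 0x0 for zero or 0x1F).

Byte[0]=D8: 2-byte lead. pending=1, acc=0x18
Byte[1]=BE: continuation. acc=(acc<<6)|0x3E=0x63E, pending=0
Byte[2]=D3: 2-byte lead. pending=1, acc=0x13
Byte[3]=B1: continuation. acc=(acc<<6)|0x31=0x4F1, pending=0
Byte[4]=EC: 3-byte lead. pending=2, acc=0xC

Answer: 2 0xC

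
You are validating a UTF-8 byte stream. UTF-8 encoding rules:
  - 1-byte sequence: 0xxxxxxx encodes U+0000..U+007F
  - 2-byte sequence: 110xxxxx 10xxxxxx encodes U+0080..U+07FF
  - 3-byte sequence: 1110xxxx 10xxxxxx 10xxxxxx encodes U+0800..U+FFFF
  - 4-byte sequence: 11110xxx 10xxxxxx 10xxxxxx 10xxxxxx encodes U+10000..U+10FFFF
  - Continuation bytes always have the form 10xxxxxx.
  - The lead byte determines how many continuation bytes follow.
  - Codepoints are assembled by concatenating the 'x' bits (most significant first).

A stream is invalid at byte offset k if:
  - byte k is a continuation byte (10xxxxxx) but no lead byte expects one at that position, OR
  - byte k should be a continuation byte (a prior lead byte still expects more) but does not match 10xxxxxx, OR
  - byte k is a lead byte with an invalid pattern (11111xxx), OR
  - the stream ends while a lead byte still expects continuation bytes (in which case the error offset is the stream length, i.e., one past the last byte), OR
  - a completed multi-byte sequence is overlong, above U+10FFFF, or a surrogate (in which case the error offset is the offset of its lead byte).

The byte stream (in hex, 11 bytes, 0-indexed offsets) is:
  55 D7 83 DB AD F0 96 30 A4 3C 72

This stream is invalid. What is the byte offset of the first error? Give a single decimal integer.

Answer: 7

Derivation:
Byte[0]=55: 1-byte ASCII. cp=U+0055
Byte[1]=D7: 2-byte lead, need 1 cont bytes. acc=0x17
Byte[2]=83: continuation. acc=(acc<<6)|0x03=0x5C3
Completed: cp=U+05C3 (starts at byte 1)
Byte[3]=DB: 2-byte lead, need 1 cont bytes. acc=0x1B
Byte[4]=AD: continuation. acc=(acc<<6)|0x2D=0x6ED
Completed: cp=U+06ED (starts at byte 3)
Byte[5]=F0: 4-byte lead, need 3 cont bytes. acc=0x0
Byte[6]=96: continuation. acc=(acc<<6)|0x16=0x16
Byte[7]=30: expected 10xxxxxx continuation. INVALID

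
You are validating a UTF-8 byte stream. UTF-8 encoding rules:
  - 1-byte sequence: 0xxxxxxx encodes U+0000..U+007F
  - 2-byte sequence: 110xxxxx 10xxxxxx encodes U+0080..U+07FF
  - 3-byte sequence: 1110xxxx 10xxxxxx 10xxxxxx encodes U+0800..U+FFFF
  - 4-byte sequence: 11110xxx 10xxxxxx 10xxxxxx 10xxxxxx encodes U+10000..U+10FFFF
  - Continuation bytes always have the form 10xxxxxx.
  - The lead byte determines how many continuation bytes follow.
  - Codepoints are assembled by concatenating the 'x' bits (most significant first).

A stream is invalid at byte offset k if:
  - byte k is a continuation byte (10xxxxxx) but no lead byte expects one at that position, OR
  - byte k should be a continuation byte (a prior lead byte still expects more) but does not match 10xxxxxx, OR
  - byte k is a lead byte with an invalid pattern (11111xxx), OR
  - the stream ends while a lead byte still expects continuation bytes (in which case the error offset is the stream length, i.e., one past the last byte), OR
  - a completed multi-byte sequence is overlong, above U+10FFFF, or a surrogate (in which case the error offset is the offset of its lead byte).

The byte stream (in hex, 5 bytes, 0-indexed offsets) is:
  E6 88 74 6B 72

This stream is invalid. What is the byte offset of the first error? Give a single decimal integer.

Answer: 2

Derivation:
Byte[0]=E6: 3-byte lead, need 2 cont bytes. acc=0x6
Byte[1]=88: continuation. acc=(acc<<6)|0x08=0x188
Byte[2]=74: expected 10xxxxxx continuation. INVALID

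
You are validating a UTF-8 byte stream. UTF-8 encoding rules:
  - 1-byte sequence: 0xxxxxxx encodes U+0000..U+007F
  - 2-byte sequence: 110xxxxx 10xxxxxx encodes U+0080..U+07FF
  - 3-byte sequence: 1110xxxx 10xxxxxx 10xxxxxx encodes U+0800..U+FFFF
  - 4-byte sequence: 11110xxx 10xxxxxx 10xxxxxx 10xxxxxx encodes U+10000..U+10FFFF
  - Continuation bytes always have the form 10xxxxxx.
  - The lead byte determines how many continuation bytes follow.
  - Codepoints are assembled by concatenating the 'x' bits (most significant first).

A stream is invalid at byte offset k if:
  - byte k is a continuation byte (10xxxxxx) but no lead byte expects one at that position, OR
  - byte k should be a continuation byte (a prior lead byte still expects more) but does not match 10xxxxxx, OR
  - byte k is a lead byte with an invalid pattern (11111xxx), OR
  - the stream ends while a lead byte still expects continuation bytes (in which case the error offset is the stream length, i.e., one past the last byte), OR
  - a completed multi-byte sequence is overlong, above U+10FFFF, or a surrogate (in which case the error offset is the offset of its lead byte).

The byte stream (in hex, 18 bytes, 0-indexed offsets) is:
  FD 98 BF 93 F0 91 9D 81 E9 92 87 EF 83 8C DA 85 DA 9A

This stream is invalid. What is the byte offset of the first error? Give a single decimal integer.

Byte[0]=FD: INVALID lead byte (not 0xxx/110x/1110/11110)

Answer: 0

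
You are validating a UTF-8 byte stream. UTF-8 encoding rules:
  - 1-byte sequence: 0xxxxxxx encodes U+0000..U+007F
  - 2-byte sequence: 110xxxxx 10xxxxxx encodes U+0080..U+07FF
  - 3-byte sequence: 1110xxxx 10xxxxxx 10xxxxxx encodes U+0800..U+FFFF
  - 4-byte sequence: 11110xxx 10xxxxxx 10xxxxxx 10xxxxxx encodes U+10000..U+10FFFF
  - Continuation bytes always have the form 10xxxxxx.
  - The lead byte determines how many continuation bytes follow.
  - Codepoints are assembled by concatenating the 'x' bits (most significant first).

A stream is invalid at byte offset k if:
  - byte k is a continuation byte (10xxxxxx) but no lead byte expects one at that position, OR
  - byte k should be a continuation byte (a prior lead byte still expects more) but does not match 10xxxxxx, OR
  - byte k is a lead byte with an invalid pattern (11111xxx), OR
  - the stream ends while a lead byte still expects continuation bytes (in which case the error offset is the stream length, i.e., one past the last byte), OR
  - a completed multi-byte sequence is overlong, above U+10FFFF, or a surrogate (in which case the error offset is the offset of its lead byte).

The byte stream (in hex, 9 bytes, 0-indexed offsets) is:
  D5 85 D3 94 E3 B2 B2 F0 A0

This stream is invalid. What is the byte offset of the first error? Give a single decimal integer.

Byte[0]=D5: 2-byte lead, need 1 cont bytes. acc=0x15
Byte[1]=85: continuation. acc=(acc<<6)|0x05=0x545
Completed: cp=U+0545 (starts at byte 0)
Byte[2]=D3: 2-byte lead, need 1 cont bytes. acc=0x13
Byte[3]=94: continuation. acc=(acc<<6)|0x14=0x4D4
Completed: cp=U+04D4 (starts at byte 2)
Byte[4]=E3: 3-byte lead, need 2 cont bytes. acc=0x3
Byte[5]=B2: continuation. acc=(acc<<6)|0x32=0xF2
Byte[6]=B2: continuation. acc=(acc<<6)|0x32=0x3CB2
Completed: cp=U+3CB2 (starts at byte 4)
Byte[7]=F0: 4-byte lead, need 3 cont bytes. acc=0x0
Byte[8]=A0: continuation. acc=(acc<<6)|0x20=0x20
Byte[9]: stream ended, expected continuation. INVALID

Answer: 9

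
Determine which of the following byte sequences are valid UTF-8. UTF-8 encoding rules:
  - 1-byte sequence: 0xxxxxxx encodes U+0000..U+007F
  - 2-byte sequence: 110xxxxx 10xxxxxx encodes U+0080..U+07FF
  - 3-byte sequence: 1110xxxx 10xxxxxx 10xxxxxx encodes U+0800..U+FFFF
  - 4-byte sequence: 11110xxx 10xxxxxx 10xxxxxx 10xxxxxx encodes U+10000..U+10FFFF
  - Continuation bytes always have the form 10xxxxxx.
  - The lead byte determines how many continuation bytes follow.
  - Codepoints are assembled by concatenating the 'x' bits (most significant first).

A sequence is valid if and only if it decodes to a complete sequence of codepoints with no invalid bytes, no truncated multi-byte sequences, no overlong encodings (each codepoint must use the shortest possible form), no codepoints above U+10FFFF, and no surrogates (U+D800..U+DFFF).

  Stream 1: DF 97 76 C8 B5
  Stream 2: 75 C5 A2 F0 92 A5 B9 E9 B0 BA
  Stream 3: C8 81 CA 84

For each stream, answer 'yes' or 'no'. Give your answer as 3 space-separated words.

Answer: yes yes yes

Derivation:
Stream 1: decodes cleanly. VALID
Stream 2: decodes cleanly. VALID
Stream 3: decodes cleanly. VALID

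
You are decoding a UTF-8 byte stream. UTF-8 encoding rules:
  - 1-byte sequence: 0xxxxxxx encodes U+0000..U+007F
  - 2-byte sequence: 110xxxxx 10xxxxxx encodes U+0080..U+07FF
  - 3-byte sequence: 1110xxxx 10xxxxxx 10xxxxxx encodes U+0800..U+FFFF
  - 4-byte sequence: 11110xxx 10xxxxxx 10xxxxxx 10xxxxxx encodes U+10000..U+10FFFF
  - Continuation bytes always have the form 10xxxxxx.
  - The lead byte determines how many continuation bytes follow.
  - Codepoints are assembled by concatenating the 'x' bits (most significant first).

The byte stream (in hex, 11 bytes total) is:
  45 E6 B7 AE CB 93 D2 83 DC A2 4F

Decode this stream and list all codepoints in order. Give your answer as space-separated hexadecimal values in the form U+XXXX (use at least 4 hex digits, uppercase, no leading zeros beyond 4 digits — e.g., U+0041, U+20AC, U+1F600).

Byte[0]=45: 1-byte ASCII. cp=U+0045
Byte[1]=E6: 3-byte lead, need 2 cont bytes. acc=0x6
Byte[2]=B7: continuation. acc=(acc<<6)|0x37=0x1B7
Byte[3]=AE: continuation. acc=(acc<<6)|0x2E=0x6DEE
Completed: cp=U+6DEE (starts at byte 1)
Byte[4]=CB: 2-byte lead, need 1 cont bytes. acc=0xB
Byte[5]=93: continuation. acc=(acc<<6)|0x13=0x2D3
Completed: cp=U+02D3 (starts at byte 4)
Byte[6]=D2: 2-byte lead, need 1 cont bytes. acc=0x12
Byte[7]=83: continuation. acc=(acc<<6)|0x03=0x483
Completed: cp=U+0483 (starts at byte 6)
Byte[8]=DC: 2-byte lead, need 1 cont bytes. acc=0x1C
Byte[9]=A2: continuation. acc=(acc<<6)|0x22=0x722
Completed: cp=U+0722 (starts at byte 8)
Byte[10]=4F: 1-byte ASCII. cp=U+004F

Answer: U+0045 U+6DEE U+02D3 U+0483 U+0722 U+004F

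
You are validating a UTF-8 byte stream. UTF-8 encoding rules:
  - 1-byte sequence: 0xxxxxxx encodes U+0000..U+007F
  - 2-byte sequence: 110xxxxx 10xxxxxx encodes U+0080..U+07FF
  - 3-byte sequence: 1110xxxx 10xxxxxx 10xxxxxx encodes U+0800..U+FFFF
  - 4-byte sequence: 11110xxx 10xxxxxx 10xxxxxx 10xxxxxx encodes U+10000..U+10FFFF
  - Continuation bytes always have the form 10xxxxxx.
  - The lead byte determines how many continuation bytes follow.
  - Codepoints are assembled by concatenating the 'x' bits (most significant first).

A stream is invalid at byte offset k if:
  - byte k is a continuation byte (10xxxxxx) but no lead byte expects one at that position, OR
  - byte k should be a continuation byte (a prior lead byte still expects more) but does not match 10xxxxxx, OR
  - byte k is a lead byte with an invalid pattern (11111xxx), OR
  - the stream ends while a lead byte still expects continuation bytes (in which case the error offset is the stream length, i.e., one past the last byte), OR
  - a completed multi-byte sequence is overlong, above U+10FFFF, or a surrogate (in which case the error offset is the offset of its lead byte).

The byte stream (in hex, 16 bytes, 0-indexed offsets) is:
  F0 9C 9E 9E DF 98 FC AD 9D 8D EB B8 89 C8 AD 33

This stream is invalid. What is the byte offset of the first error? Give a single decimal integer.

Byte[0]=F0: 4-byte lead, need 3 cont bytes. acc=0x0
Byte[1]=9C: continuation. acc=(acc<<6)|0x1C=0x1C
Byte[2]=9E: continuation. acc=(acc<<6)|0x1E=0x71E
Byte[3]=9E: continuation. acc=(acc<<6)|0x1E=0x1C79E
Completed: cp=U+1C79E (starts at byte 0)
Byte[4]=DF: 2-byte lead, need 1 cont bytes. acc=0x1F
Byte[5]=98: continuation. acc=(acc<<6)|0x18=0x7D8
Completed: cp=U+07D8 (starts at byte 4)
Byte[6]=FC: INVALID lead byte (not 0xxx/110x/1110/11110)

Answer: 6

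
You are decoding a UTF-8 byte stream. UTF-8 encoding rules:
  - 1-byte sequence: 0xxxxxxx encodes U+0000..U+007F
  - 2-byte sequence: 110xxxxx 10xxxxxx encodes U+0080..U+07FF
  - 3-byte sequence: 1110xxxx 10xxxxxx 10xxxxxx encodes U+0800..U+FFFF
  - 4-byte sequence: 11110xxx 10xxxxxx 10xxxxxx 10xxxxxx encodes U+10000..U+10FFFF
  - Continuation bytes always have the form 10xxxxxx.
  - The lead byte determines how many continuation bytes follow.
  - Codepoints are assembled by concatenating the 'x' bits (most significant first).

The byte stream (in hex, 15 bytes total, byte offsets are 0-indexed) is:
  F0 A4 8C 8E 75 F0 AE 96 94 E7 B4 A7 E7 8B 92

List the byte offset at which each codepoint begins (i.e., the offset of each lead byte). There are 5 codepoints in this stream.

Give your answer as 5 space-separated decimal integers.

Byte[0]=F0: 4-byte lead, need 3 cont bytes. acc=0x0
Byte[1]=A4: continuation. acc=(acc<<6)|0x24=0x24
Byte[2]=8C: continuation. acc=(acc<<6)|0x0C=0x90C
Byte[3]=8E: continuation. acc=(acc<<6)|0x0E=0x2430E
Completed: cp=U+2430E (starts at byte 0)
Byte[4]=75: 1-byte ASCII. cp=U+0075
Byte[5]=F0: 4-byte lead, need 3 cont bytes. acc=0x0
Byte[6]=AE: continuation. acc=(acc<<6)|0x2E=0x2E
Byte[7]=96: continuation. acc=(acc<<6)|0x16=0xB96
Byte[8]=94: continuation. acc=(acc<<6)|0x14=0x2E594
Completed: cp=U+2E594 (starts at byte 5)
Byte[9]=E7: 3-byte lead, need 2 cont bytes. acc=0x7
Byte[10]=B4: continuation. acc=(acc<<6)|0x34=0x1F4
Byte[11]=A7: continuation. acc=(acc<<6)|0x27=0x7D27
Completed: cp=U+7D27 (starts at byte 9)
Byte[12]=E7: 3-byte lead, need 2 cont bytes. acc=0x7
Byte[13]=8B: continuation. acc=(acc<<6)|0x0B=0x1CB
Byte[14]=92: continuation. acc=(acc<<6)|0x12=0x72D2
Completed: cp=U+72D2 (starts at byte 12)

Answer: 0 4 5 9 12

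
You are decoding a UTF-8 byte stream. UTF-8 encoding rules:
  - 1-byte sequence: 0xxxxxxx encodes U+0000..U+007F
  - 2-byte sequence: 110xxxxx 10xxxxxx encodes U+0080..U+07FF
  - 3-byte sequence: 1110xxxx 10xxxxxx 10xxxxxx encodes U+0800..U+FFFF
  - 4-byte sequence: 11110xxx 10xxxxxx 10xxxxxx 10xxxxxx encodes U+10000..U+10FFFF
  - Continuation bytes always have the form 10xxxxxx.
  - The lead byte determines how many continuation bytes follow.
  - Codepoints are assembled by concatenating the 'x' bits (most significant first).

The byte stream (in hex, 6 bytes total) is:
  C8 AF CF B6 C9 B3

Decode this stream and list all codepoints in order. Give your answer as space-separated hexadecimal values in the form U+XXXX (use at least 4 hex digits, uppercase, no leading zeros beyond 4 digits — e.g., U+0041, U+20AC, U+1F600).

Byte[0]=C8: 2-byte lead, need 1 cont bytes. acc=0x8
Byte[1]=AF: continuation. acc=(acc<<6)|0x2F=0x22F
Completed: cp=U+022F (starts at byte 0)
Byte[2]=CF: 2-byte lead, need 1 cont bytes. acc=0xF
Byte[3]=B6: continuation. acc=(acc<<6)|0x36=0x3F6
Completed: cp=U+03F6 (starts at byte 2)
Byte[4]=C9: 2-byte lead, need 1 cont bytes. acc=0x9
Byte[5]=B3: continuation. acc=(acc<<6)|0x33=0x273
Completed: cp=U+0273 (starts at byte 4)

Answer: U+022F U+03F6 U+0273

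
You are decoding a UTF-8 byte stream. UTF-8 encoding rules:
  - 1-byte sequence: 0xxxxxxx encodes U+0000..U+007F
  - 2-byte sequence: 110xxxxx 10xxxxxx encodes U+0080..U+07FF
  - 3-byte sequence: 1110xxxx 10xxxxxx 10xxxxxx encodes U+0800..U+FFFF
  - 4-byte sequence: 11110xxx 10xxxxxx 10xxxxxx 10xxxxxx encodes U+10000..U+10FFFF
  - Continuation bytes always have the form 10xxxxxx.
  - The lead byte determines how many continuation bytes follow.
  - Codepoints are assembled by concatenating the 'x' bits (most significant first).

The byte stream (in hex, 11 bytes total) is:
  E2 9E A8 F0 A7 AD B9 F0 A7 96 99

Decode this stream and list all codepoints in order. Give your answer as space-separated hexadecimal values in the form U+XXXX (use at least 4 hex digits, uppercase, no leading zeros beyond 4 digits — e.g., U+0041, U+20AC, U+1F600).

Answer: U+27A8 U+27B79 U+27599

Derivation:
Byte[0]=E2: 3-byte lead, need 2 cont bytes. acc=0x2
Byte[1]=9E: continuation. acc=(acc<<6)|0x1E=0x9E
Byte[2]=A8: continuation. acc=(acc<<6)|0x28=0x27A8
Completed: cp=U+27A8 (starts at byte 0)
Byte[3]=F0: 4-byte lead, need 3 cont bytes. acc=0x0
Byte[4]=A7: continuation. acc=(acc<<6)|0x27=0x27
Byte[5]=AD: continuation. acc=(acc<<6)|0x2D=0x9ED
Byte[6]=B9: continuation. acc=(acc<<6)|0x39=0x27B79
Completed: cp=U+27B79 (starts at byte 3)
Byte[7]=F0: 4-byte lead, need 3 cont bytes. acc=0x0
Byte[8]=A7: continuation. acc=(acc<<6)|0x27=0x27
Byte[9]=96: continuation. acc=(acc<<6)|0x16=0x9D6
Byte[10]=99: continuation. acc=(acc<<6)|0x19=0x27599
Completed: cp=U+27599 (starts at byte 7)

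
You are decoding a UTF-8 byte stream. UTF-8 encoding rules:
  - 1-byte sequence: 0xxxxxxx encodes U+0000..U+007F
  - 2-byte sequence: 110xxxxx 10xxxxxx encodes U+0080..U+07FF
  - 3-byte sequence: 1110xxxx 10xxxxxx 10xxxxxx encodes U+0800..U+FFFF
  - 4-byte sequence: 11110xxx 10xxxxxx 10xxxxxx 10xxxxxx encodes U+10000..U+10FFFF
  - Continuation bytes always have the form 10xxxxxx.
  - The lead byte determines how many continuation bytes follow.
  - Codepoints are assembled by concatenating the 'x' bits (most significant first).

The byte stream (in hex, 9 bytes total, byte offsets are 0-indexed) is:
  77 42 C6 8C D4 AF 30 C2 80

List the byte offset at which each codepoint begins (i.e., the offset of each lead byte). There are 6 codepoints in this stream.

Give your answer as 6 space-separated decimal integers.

Byte[0]=77: 1-byte ASCII. cp=U+0077
Byte[1]=42: 1-byte ASCII. cp=U+0042
Byte[2]=C6: 2-byte lead, need 1 cont bytes. acc=0x6
Byte[3]=8C: continuation. acc=(acc<<6)|0x0C=0x18C
Completed: cp=U+018C (starts at byte 2)
Byte[4]=D4: 2-byte lead, need 1 cont bytes. acc=0x14
Byte[5]=AF: continuation. acc=(acc<<6)|0x2F=0x52F
Completed: cp=U+052F (starts at byte 4)
Byte[6]=30: 1-byte ASCII. cp=U+0030
Byte[7]=C2: 2-byte lead, need 1 cont bytes. acc=0x2
Byte[8]=80: continuation. acc=(acc<<6)|0x00=0x80
Completed: cp=U+0080 (starts at byte 7)

Answer: 0 1 2 4 6 7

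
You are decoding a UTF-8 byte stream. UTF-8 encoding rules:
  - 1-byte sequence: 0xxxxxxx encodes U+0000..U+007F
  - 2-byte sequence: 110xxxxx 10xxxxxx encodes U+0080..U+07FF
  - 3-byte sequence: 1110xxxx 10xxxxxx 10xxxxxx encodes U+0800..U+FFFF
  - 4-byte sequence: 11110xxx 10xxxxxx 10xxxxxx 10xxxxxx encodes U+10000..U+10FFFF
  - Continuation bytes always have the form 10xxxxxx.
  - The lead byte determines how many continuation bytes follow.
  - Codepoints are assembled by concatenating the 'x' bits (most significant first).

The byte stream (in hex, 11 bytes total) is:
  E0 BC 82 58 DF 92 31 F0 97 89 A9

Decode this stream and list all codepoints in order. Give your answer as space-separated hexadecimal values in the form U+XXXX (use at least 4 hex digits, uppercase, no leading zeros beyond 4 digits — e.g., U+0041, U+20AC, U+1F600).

Answer: U+0F02 U+0058 U+07D2 U+0031 U+17269

Derivation:
Byte[0]=E0: 3-byte lead, need 2 cont bytes. acc=0x0
Byte[1]=BC: continuation. acc=(acc<<6)|0x3C=0x3C
Byte[2]=82: continuation. acc=(acc<<6)|0x02=0xF02
Completed: cp=U+0F02 (starts at byte 0)
Byte[3]=58: 1-byte ASCII. cp=U+0058
Byte[4]=DF: 2-byte lead, need 1 cont bytes. acc=0x1F
Byte[5]=92: continuation. acc=(acc<<6)|0x12=0x7D2
Completed: cp=U+07D2 (starts at byte 4)
Byte[6]=31: 1-byte ASCII. cp=U+0031
Byte[7]=F0: 4-byte lead, need 3 cont bytes. acc=0x0
Byte[8]=97: continuation. acc=(acc<<6)|0x17=0x17
Byte[9]=89: continuation. acc=(acc<<6)|0x09=0x5C9
Byte[10]=A9: continuation. acc=(acc<<6)|0x29=0x17269
Completed: cp=U+17269 (starts at byte 7)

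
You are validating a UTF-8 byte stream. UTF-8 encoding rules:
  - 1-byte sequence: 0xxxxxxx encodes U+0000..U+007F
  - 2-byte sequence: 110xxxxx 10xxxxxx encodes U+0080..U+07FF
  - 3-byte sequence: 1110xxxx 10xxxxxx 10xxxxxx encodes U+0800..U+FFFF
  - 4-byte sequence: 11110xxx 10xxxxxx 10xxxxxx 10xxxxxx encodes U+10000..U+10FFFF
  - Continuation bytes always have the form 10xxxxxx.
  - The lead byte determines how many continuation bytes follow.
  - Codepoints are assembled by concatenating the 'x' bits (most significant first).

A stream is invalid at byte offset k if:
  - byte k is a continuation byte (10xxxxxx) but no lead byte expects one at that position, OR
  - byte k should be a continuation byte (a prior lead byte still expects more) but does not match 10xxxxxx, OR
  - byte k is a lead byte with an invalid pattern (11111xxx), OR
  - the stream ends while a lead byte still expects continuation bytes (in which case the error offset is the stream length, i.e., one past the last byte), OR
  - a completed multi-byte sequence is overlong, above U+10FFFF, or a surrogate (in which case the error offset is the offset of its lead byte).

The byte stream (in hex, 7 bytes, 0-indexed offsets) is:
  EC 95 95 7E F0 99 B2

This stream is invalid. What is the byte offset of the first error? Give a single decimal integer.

Answer: 7

Derivation:
Byte[0]=EC: 3-byte lead, need 2 cont bytes. acc=0xC
Byte[1]=95: continuation. acc=(acc<<6)|0x15=0x315
Byte[2]=95: continuation. acc=(acc<<6)|0x15=0xC555
Completed: cp=U+C555 (starts at byte 0)
Byte[3]=7E: 1-byte ASCII. cp=U+007E
Byte[4]=F0: 4-byte lead, need 3 cont bytes. acc=0x0
Byte[5]=99: continuation. acc=(acc<<6)|0x19=0x19
Byte[6]=B2: continuation. acc=(acc<<6)|0x32=0x672
Byte[7]: stream ended, expected continuation. INVALID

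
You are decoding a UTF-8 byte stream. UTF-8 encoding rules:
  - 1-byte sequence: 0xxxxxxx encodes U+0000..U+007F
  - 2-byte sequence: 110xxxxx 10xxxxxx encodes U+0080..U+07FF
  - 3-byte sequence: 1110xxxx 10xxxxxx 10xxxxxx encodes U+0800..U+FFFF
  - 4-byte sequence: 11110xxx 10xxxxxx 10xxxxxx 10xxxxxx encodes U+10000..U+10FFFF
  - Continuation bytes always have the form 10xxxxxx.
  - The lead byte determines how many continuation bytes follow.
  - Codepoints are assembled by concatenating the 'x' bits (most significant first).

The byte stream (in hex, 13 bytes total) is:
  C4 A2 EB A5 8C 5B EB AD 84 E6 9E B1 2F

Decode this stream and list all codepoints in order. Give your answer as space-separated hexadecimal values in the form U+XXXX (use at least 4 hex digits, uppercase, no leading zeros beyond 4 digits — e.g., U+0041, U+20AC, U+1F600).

Answer: U+0122 U+B94C U+005B U+BB44 U+67B1 U+002F

Derivation:
Byte[0]=C4: 2-byte lead, need 1 cont bytes. acc=0x4
Byte[1]=A2: continuation. acc=(acc<<6)|0x22=0x122
Completed: cp=U+0122 (starts at byte 0)
Byte[2]=EB: 3-byte lead, need 2 cont bytes. acc=0xB
Byte[3]=A5: continuation. acc=(acc<<6)|0x25=0x2E5
Byte[4]=8C: continuation. acc=(acc<<6)|0x0C=0xB94C
Completed: cp=U+B94C (starts at byte 2)
Byte[5]=5B: 1-byte ASCII. cp=U+005B
Byte[6]=EB: 3-byte lead, need 2 cont bytes. acc=0xB
Byte[7]=AD: continuation. acc=(acc<<6)|0x2D=0x2ED
Byte[8]=84: continuation. acc=(acc<<6)|0x04=0xBB44
Completed: cp=U+BB44 (starts at byte 6)
Byte[9]=E6: 3-byte lead, need 2 cont bytes. acc=0x6
Byte[10]=9E: continuation. acc=(acc<<6)|0x1E=0x19E
Byte[11]=B1: continuation. acc=(acc<<6)|0x31=0x67B1
Completed: cp=U+67B1 (starts at byte 9)
Byte[12]=2F: 1-byte ASCII. cp=U+002F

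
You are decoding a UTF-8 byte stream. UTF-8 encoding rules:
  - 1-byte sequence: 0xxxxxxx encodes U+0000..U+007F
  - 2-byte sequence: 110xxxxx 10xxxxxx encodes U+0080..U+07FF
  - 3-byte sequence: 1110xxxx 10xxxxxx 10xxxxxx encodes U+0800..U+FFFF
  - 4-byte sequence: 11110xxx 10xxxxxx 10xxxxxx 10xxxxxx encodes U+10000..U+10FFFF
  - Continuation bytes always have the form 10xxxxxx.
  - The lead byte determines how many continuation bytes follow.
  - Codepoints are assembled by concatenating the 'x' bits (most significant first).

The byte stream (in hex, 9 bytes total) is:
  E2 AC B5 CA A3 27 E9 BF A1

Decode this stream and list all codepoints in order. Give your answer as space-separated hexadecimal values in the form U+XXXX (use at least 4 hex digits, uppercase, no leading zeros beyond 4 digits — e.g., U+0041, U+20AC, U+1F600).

Answer: U+2B35 U+02A3 U+0027 U+9FE1

Derivation:
Byte[0]=E2: 3-byte lead, need 2 cont bytes. acc=0x2
Byte[1]=AC: continuation. acc=(acc<<6)|0x2C=0xAC
Byte[2]=B5: continuation. acc=(acc<<6)|0x35=0x2B35
Completed: cp=U+2B35 (starts at byte 0)
Byte[3]=CA: 2-byte lead, need 1 cont bytes. acc=0xA
Byte[4]=A3: continuation. acc=(acc<<6)|0x23=0x2A3
Completed: cp=U+02A3 (starts at byte 3)
Byte[5]=27: 1-byte ASCII. cp=U+0027
Byte[6]=E9: 3-byte lead, need 2 cont bytes. acc=0x9
Byte[7]=BF: continuation. acc=(acc<<6)|0x3F=0x27F
Byte[8]=A1: continuation. acc=(acc<<6)|0x21=0x9FE1
Completed: cp=U+9FE1 (starts at byte 6)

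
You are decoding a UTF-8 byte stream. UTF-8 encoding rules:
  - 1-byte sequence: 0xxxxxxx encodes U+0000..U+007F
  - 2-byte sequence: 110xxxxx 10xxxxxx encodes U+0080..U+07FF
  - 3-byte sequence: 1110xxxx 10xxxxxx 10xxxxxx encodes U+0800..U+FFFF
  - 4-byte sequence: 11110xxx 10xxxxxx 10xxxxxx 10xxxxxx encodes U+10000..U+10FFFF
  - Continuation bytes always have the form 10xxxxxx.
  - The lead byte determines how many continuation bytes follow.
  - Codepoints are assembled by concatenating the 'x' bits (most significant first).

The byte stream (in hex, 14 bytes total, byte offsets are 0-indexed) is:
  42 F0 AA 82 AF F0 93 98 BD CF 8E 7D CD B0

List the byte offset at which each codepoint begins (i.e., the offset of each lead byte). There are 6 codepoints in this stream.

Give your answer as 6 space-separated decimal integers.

Answer: 0 1 5 9 11 12

Derivation:
Byte[0]=42: 1-byte ASCII. cp=U+0042
Byte[1]=F0: 4-byte lead, need 3 cont bytes. acc=0x0
Byte[2]=AA: continuation. acc=(acc<<6)|0x2A=0x2A
Byte[3]=82: continuation. acc=(acc<<6)|0x02=0xA82
Byte[4]=AF: continuation. acc=(acc<<6)|0x2F=0x2A0AF
Completed: cp=U+2A0AF (starts at byte 1)
Byte[5]=F0: 4-byte lead, need 3 cont bytes. acc=0x0
Byte[6]=93: continuation. acc=(acc<<6)|0x13=0x13
Byte[7]=98: continuation. acc=(acc<<6)|0x18=0x4D8
Byte[8]=BD: continuation. acc=(acc<<6)|0x3D=0x1363D
Completed: cp=U+1363D (starts at byte 5)
Byte[9]=CF: 2-byte lead, need 1 cont bytes. acc=0xF
Byte[10]=8E: continuation. acc=(acc<<6)|0x0E=0x3CE
Completed: cp=U+03CE (starts at byte 9)
Byte[11]=7D: 1-byte ASCII. cp=U+007D
Byte[12]=CD: 2-byte lead, need 1 cont bytes. acc=0xD
Byte[13]=B0: continuation. acc=(acc<<6)|0x30=0x370
Completed: cp=U+0370 (starts at byte 12)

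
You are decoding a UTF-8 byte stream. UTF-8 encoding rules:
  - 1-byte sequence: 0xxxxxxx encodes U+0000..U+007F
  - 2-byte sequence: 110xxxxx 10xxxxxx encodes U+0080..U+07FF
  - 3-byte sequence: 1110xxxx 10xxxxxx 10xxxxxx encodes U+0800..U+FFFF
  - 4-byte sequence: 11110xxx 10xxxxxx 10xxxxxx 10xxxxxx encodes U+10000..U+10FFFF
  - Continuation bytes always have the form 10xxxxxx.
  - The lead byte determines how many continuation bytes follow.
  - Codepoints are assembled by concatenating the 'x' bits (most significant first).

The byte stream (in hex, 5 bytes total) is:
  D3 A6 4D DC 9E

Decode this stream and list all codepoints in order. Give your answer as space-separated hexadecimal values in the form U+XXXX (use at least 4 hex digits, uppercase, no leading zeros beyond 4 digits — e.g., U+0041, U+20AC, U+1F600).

Byte[0]=D3: 2-byte lead, need 1 cont bytes. acc=0x13
Byte[1]=A6: continuation. acc=(acc<<6)|0x26=0x4E6
Completed: cp=U+04E6 (starts at byte 0)
Byte[2]=4D: 1-byte ASCII. cp=U+004D
Byte[3]=DC: 2-byte lead, need 1 cont bytes. acc=0x1C
Byte[4]=9E: continuation. acc=(acc<<6)|0x1E=0x71E
Completed: cp=U+071E (starts at byte 3)

Answer: U+04E6 U+004D U+071E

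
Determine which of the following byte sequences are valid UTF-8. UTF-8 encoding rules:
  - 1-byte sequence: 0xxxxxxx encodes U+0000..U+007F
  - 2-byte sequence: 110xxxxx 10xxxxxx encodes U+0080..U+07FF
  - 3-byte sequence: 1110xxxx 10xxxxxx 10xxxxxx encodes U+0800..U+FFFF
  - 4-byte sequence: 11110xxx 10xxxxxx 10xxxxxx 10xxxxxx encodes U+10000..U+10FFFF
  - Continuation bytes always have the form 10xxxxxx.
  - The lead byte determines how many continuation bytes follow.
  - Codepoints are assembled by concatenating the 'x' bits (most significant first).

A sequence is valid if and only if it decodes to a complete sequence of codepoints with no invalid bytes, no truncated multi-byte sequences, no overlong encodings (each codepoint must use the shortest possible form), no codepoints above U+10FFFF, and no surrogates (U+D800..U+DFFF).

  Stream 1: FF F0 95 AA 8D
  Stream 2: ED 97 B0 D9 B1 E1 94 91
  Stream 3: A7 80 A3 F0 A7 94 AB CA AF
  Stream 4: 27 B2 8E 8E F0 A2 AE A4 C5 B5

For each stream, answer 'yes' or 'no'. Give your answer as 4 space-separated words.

Stream 1: error at byte offset 0. INVALID
Stream 2: decodes cleanly. VALID
Stream 3: error at byte offset 0. INVALID
Stream 4: error at byte offset 1. INVALID

Answer: no yes no no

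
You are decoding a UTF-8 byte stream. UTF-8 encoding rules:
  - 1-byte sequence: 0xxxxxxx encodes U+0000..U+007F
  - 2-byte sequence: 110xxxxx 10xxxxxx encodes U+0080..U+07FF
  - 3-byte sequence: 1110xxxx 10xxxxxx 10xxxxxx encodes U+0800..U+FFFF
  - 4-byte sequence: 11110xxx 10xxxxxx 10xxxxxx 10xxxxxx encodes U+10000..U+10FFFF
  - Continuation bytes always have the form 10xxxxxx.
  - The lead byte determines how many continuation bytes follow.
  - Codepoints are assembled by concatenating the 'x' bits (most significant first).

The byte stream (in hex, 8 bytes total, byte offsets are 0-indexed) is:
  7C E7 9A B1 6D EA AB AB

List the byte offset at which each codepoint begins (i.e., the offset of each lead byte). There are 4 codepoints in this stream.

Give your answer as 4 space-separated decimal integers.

Byte[0]=7C: 1-byte ASCII. cp=U+007C
Byte[1]=E7: 3-byte lead, need 2 cont bytes. acc=0x7
Byte[2]=9A: continuation. acc=(acc<<6)|0x1A=0x1DA
Byte[3]=B1: continuation. acc=(acc<<6)|0x31=0x76B1
Completed: cp=U+76B1 (starts at byte 1)
Byte[4]=6D: 1-byte ASCII. cp=U+006D
Byte[5]=EA: 3-byte lead, need 2 cont bytes. acc=0xA
Byte[6]=AB: continuation. acc=(acc<<6)|0x2B=0x2AB
Byte[7]=AB: continuation. acc=(acc<<6)|0x2B=0xAAEB
Completed: cp=U+AAEB (starts at byte 5)

Answer: 0 1 4 5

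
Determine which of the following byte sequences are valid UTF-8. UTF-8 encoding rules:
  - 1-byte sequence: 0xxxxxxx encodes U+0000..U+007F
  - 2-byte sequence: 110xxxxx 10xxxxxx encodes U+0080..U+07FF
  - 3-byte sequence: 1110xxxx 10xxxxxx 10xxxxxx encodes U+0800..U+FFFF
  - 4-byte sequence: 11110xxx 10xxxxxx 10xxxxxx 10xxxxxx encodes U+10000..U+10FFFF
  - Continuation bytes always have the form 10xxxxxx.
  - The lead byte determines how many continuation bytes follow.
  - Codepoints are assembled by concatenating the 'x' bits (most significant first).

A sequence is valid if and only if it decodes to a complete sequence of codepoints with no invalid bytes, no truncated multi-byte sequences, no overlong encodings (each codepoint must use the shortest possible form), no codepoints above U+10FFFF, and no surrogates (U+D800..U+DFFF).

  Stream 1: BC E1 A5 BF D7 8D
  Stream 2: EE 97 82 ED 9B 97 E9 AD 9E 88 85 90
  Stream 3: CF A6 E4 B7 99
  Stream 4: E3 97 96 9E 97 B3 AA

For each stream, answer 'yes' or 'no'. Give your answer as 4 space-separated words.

Answer: no no yes no

Derivation:
Stream 1: error at byte offset 0. INVALID
Stream 2: error at byte offset 9. INVALID
Stream 3: decodes cleanly. VALID
Stream 4: error at byte offset 3. INVALID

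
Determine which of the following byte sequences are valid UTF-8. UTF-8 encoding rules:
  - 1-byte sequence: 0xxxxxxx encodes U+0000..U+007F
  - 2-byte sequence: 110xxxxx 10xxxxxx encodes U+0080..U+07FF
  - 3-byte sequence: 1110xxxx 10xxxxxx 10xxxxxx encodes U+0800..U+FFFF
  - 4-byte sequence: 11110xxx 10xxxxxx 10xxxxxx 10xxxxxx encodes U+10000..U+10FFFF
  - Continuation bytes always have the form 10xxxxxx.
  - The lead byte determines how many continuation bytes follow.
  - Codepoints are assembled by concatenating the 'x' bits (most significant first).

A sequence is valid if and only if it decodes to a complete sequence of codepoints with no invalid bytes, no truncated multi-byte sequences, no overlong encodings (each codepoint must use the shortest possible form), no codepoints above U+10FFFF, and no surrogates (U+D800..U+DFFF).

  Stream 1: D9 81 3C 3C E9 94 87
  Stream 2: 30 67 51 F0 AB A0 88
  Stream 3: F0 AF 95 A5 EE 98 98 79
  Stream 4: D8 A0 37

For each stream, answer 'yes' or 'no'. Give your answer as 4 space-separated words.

Answer: yes yes yes yes

Derivation:
Stream 1: decodes cleanly. VALID
Stream 2: decodes cleanly. VALID
Stream 3: decodes cleanly. VALID
Stream 4: decodes cleanly. VALID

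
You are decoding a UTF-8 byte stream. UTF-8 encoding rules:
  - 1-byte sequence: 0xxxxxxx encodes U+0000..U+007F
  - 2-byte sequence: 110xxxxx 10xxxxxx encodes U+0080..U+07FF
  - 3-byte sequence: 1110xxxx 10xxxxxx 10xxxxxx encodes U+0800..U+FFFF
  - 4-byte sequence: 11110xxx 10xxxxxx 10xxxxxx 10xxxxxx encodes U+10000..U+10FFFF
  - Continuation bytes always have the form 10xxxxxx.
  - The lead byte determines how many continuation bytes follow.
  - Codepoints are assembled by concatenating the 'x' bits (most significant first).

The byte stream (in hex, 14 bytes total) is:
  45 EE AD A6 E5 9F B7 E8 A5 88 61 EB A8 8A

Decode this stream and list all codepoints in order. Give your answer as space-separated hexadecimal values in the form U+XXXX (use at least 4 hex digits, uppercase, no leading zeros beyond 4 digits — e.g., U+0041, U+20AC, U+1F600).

Answer: U+0045 U+EB66 U+57F7 U+8948 U+0061 U+BA0A

Derivation:
Byte[0]=45: 1-byte ASCII. cp=U+0045
Byte[1]=EE: 3-byte lead, need 2 cont bytes. acc=0xE
Byte[2]=AD: continuation. acc=(acc<<6)|0x2D=0x3AD
Byte[3]=A6: continuation. acc=(acc<<6)|0x26=0xEB66
Completed: cp=U+EB66 (starts at byte 1)
Byte[4]=E5: 3-byte lead, need 2 cont bytes. acc=0x5
Byte[5]=9F: continuation. acc=(acc<<6)|0x1F=0x15F
Byte[6]=B7: continuation. acc=(acc<<6)|0x37=0x57F7
Completed: cp=U+57F7 (starts at byte 4)
Byte[7]=E8: 3-byte lead, need 2 cont bytes. acc=0x8
Byte[8]=A5: continuation. acc=(acc<<6)|0x25=0x225
Byte[9]=88: continuation. acc=(acc<<6)|0x08=0x8948
Completed: cp=U+8948 (starts at byte 7)
Byte[10]=61: 1-byte ASCII. cp=U+0061
Byte[11]=EB: 3-byte lead, need 2 cont bytes. acc=0xB
Byte[12]=A8: continuation. acc=(acc<<6)|0x28=0x2E8
Byte[13]=8A: continuation. acc=(acc<<6)|0x0A=0xBA0A
Completed: cp=U+BA0A (starts at byte 11)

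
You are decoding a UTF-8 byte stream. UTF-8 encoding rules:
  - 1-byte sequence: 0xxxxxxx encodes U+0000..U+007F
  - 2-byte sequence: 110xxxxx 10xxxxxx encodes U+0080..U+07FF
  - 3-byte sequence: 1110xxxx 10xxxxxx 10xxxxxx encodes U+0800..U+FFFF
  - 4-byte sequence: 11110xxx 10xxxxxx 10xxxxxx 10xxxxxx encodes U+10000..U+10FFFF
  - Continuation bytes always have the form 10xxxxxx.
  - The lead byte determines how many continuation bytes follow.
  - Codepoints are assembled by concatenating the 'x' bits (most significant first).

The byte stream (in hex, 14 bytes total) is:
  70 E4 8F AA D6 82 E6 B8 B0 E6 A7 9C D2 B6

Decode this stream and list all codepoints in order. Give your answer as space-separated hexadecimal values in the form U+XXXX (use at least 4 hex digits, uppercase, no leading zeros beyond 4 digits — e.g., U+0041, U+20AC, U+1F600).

Byte[0]=70: 1-byte ASCII. cp=U+0070
Byte[1]=E4: 3-byte lead, need 2 cont bytes. acc=0x4
Byte[2]=8F: continuation. acc=(acc<<6)|0x0F=0x10F
Byte[3]=AA: continuation. acc=(acc<<6)|0x2A=0x43EA
Completed: cp=U+43EA (starts at byte 1)
Byte[4]=D6: 2-byte lead, need 1 cont bytes. acc=0x16
Byte[5]=82: continuation. acc=(acc<<6)|0x02=0x582
Completed: cp=U+0582 (starts at byte 4)
Byte[6]=E6: 3-byte lead, need 2 cont bytes. acc=0x6
Byte[7]=B8: continuation. acc=(acc<<6)|0x38=0x1B8
Byte[8]=B0: continuation. acc=(acc<<6)|0x30=0x6E30
Completed: cp=U+6E30 (starts at byte 6)
Byte[9]=E6: 3-byte lead, need 2 cont bytes. acc=0x6
Byte[10]=A7: continuation. acc=(acc<<6)|0x27=0x1A7
Byte[11]=9C: continuation. acc=(acc<<6)|0x1C=0x69DC
Completed: cp=U+69DC (starts at byte 9)
Byte[12]=D2: 2-byte lead, need 1 cont bytes. acc=0x12
Byte[13]=B6: continuation. acc=(acc<<6)|0x36=0x4B6
Completed: cp=U+04B6 (starts at byte 12)

Answer: U+0070 U+43EA U+0582 U+6E30 U+69DC U+04B6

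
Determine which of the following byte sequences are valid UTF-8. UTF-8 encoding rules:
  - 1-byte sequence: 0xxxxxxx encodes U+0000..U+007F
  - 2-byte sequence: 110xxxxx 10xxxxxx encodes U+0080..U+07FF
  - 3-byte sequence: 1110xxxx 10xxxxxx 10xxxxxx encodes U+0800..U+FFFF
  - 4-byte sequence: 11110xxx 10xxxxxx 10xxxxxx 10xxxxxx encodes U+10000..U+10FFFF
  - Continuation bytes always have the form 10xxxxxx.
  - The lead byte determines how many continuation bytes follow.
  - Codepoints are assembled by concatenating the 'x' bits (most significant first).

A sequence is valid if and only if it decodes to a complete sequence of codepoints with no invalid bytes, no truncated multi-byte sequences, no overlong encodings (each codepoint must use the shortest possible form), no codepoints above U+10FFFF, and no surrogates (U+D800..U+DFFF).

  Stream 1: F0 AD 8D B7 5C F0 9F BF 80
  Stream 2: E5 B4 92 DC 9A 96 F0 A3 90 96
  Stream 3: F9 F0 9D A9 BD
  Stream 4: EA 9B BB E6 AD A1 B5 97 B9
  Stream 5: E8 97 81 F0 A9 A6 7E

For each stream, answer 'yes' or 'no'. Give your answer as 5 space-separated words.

Stream 1: decodes cleanly. VALID
Stream 2: error at byte offset 5. INVALID
Stream 3: error at byte offset 0. INVALID
Stream 4: error at byte offset 6. INVALID
Stream 5: error at byte offset 6. INVALID

Answer: yes no no no no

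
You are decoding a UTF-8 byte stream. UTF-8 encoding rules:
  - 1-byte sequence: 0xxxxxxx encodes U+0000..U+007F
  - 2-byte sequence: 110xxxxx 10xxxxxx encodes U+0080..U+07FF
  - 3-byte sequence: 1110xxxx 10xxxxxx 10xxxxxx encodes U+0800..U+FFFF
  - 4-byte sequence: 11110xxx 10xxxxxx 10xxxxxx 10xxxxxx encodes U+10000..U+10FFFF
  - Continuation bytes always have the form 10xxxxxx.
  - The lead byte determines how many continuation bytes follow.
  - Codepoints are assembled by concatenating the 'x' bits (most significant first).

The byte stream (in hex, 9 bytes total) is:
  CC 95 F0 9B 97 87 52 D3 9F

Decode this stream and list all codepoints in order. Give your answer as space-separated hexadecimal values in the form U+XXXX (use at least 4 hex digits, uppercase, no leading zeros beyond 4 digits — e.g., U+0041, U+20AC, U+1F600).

Answer: U+0315 U+1B5C7 U+0052 U+04DF

Derivation:
Byte[0]=CC: 2-byte lead, need 1 cont bytes. acc=0xC
Byte[1]=95: continuation. acc=(acc<<6)|0x15=0x315
Completed: cp=U+0315 (starts at byte 0)
Byte[2]=F0: 4-byte lead, need 3 cont bytes. acc=0x0
Byte[3]=9B: continuation. acc=(acc<<6)|0x1B=0x1B
Byte[4]=97: continuation. acc=(acc<<6)|0x17=0x6D7
Byte[5]=87: continuation. acc=(acc<<6)|0x07=0x1B5C7
Completed: cp=U+1B5C7 (starts at byte 2)
Byte[6]=52: 1-byte ASCII. cp=U+0052
Byte[7]=D3: 2-byte lead, need 1 cont bytes. acc=0x13
Byte[8]=9F: continuation. acc=(acc<<6)|0x1F=0x4DF
Completed: cp=U+04DF (starts at byte 7)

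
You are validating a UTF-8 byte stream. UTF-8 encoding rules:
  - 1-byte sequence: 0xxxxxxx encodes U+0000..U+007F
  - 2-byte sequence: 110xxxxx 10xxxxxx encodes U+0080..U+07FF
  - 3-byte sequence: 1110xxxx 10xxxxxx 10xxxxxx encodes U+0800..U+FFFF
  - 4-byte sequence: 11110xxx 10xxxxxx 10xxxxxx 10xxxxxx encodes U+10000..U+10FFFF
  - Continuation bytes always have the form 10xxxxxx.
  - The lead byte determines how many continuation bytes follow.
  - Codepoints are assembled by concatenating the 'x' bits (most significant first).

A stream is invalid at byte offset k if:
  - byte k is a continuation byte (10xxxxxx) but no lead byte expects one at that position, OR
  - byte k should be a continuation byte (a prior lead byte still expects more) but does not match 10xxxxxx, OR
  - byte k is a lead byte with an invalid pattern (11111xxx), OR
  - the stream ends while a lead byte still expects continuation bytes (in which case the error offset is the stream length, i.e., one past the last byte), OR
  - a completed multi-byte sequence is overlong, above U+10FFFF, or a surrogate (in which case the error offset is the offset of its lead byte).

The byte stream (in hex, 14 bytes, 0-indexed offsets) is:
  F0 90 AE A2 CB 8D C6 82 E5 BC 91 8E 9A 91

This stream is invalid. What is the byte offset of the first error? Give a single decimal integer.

Answer: 11

Derivation:
Byte[0]=F0: 4-byte lead, need 3 cont bytes. acc=0x0
Byte[1]=90: continuation. acc=(acc<<6)|0x10=0x10
Byte[2]=AE: continuation. acc=(acc<<6)|0x2E=0x42E
Byte[3]=A2: continuation. acc=(acc<<6)|0x22=0x10BA2
Completed: cp=U+10BA2 (starts at byte 0)
Byte[4]=CB: 2-byte lead, need 1 cont bytes. acc=0xB
Byte[5]=8D: continuation. acc=(acc<<6)|0x0D=0x2CD
Completed: cp=U+02CD (starts at byte 4)
Byte[6]=C6: 2-byte lead, need 1 cont bytes. acc=0x6
Byte[7]=82: continuation. acc=(acc<<6)|0x02=0x182
Completed: cp=U+0182 (starts at byte 6)
Byte[8]=E5: 3-byte lead, need 2 cont bytes. acc=0x5
Byte[9]=BC: continuation. acc=(acc<<6)|0x3C=0x17C
Byte[10]=91: continuation. acc=(acc<<6)|0x11=0x5F11
Completed: cp=U+5F11 (starts at byte 8)
Byte[11]=8E: INVALID lead byte (not 0xxx/110x/1110/11110)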